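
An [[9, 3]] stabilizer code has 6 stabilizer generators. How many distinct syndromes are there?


Each stabilizer generator gives a binary (+1 or -1) measurement outcome.
With 6 independent generators:
Total syndromes = 2^6
= 64

64


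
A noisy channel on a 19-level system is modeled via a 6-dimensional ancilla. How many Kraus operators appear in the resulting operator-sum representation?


Tracing out the environment in an orthonormal basis {|i>_E} gives Kraus operators K_i = <i|_E U |0>_E.
Number of Kraus operators = dim(H_env) = d_env
= 6

6


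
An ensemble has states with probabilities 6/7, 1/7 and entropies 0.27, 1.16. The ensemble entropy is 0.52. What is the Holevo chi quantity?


chi = S(rho) - sum_i p_i * S(rho_i)
Weighted entropy = 6/7 * 0.27 + 1/7 * 1.16
= 0.3971
chi = 0.52 - 0.3971
= 0.1229

0.1229


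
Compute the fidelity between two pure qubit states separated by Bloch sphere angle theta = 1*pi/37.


For states separated by angle theta on Bloch sphere:
F = cos^2(theta/2)
theta = 1*pi/37 = 0.0849
theta/2 = 0.0425
cos(theta/2) = 0.9991
F = 0.9982

0.9982


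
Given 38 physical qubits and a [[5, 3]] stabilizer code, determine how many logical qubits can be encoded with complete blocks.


Each code block uses 5 physical qubits for 3 logical qubit(s).
Number of complete blocks = floor(38 / 5) = 7
Logical qubits = 7 * 3
= 21

21


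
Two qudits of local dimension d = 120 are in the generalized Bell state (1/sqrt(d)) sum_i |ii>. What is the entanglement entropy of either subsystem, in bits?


For a maximally entangled state in d x d:
S = log2(d) = log2(120)
= 6.9069

6.9069


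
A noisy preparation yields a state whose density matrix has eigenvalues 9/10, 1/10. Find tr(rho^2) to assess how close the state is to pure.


tr(rho^2) = sum of eigenvalues squared
= (9/10)^2 + (1/10)^2
= (81 + 1) / 100
= 82/100
= 0.8200

0.8200


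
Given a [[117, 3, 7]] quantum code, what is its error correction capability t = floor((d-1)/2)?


Code parameters: [[117, 3, 7]], distance d = 7.
Number of correctable errors = floor((d-1)/2)
= floor((7 - 1)/2)
= floor(6/2)
= 3

3


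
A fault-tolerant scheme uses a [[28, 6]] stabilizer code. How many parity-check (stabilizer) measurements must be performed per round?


For an [[n,k]] stabilizer code:
Number of stabilizer generators = n - k
= 28 - 6
= 22

22


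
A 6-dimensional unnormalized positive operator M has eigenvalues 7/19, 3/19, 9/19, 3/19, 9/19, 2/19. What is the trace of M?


tr(M) = sum of eigenvalues
= 7/19 + 3/19 + 9/19 + 3/19 + 9/19 + 2/19
= 33/19
= 1.7368

1.7368


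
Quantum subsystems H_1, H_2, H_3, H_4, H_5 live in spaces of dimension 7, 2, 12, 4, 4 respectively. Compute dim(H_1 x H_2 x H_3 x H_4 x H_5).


dim(H_1 x H_2 x H_3 x H_4 x H_5) = 7 * 2 * 12 * 4 * 4
= 14 * 12 * 4 * 4
= 168 * 4 * 4
= 672 * 4
= 2688

2688


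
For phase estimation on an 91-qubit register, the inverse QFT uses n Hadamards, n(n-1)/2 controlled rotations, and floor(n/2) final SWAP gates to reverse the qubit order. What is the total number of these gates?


Hadamard gates: 91
Controlled rotations: n*(n-1)/2 = 91*90/2 = 4095
SWAP gates: floor(n/2) = floor(91/2) = 45
Total = 91 + 4095 + 45
= 4231

4231


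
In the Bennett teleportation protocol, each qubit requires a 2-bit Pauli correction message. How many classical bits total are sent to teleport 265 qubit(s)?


Quantum teleportation requires 2 classical bits per qubit teleported.
265 qubit(s) -> 2 * 265 = 530 classical bits

530


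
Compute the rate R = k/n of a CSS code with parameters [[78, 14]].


Code rate R = k/n
= 14/78
= 0.1795

0.1795


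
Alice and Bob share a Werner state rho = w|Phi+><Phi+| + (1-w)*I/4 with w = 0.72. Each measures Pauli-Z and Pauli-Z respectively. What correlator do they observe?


|Phi+> = (|00> + |11>)/sqrt(2)
For the pure Bell state, <Z_A Z_B> = +1 (Bell-state Pauli correlator).
The maximally-mixed part I/4 has tr(I/4 * P tensor P) = 0 for any traceless Pauli P.
So <Z_A Z_B>_rho = w * (+1) + (1 - w) * 0
= 0.72 * (+1)
= 0.7200

0.7200


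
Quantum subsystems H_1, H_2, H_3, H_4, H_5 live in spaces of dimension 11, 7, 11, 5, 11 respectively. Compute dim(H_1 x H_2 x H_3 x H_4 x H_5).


dim(H_1 x H_2 x H_3 x H_4 x H_5) = 11 * 7 * 11 * 5 * 11
= 77 * 11 * 5 * 11
= 847 * 5 * 11
= 4235 * 11
= 46585

46585


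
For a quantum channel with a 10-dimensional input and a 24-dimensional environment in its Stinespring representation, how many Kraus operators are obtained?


Tracing out the environment in an orthonormal basis {|i>_E} gives Kraus operators K_i = <i|_E U |0>_E.
Number of Kraus operators = dim(H_env) = d_env
= 24

24


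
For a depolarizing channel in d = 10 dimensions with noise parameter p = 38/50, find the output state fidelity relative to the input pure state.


F = (1-p) + p/d
= (1 - 0.7600) + 0.7600/10
= 0.2400 + 0.0760
= 0.3160

0.3160


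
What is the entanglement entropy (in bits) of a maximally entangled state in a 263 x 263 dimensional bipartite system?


For a maximally entangled state in d x d:
S = log2(d) = log2(263)
= 8.0389

8.0389


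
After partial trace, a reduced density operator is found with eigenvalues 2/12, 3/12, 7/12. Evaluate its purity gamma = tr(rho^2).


tr(rho^2) = sum of eigenvalues squared
= (2/12)^2 + (3/12)^2 + (7/12)^2
= (4 + 9 + 49) / 144
= 62/144
= 0.4306

0.4306


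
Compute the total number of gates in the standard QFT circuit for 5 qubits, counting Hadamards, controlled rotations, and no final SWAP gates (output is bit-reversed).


Hadamard gates: 5
Controlled rotations: n*(n-1)/2 = 5*4/2 = 10
SWAP gates: 0 (omitted)
Total = 5 + 10
= 15

15


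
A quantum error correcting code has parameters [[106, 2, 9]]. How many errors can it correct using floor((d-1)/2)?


Code parameters: [[106, 2, 9]], distance d = 9.
Number of correctable errors = floor((d-1)/2)
= floor((9 - 1)/2)
= floor(8/2)
= 4

4


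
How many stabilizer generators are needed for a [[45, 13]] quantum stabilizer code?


For an [[n,k]] stabilizer code:
Number of stabilizer generators = n - k
= 45 - 13
= 32

32


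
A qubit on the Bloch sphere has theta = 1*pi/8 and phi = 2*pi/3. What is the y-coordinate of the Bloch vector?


theta = 0.3927, phi = 2.0944
r_y = sin(theta)*sin(phi) = 0.3827 * 0.8660
r_y = 0.3314

0.3314


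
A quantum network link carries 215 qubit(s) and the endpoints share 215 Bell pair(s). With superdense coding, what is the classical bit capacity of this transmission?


Superdense coding allows 2 classical bits per shared entangled pair.
215 pair(s) -> 2 * 215 = 430 classical bits

430


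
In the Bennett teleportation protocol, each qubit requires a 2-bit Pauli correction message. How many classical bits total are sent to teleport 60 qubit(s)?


Quantum teleportation requires 2 classical bits per qubit teleported.
60 qubit(s) -> 2 * 60 = 120 classical bits

120


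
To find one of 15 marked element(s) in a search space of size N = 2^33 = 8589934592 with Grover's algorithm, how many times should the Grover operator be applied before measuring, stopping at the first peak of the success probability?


After j Grover iterations the success probability is P(j) = sin^2((2j+1)*theta), where sin(theta) = sqrt(k/N).
N = 2^33 = 8589934592, k = 15
sin(theta) = sqrt(k/N) = 4.178791485e-05
theta = arcsin(sqrt(k/N)) = 4.178791486e-05 rad
P(j) reaches its first maximum when (2j+1)*theta is as close as possible to pi/2, i.e. j = round(pi/(4*theta) - 1/2).
pi/(4*theta) - 1/2 = 18794.3637
(For comparison, the common estimate pi/4 * sqrt(N/k) = 18794.8637; the exact maximiser is used here.)
Optimal iterations = 18794

18794


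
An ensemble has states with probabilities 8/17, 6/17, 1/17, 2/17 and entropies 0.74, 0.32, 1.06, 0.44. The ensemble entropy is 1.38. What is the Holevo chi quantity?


chi = S(rho) - sum_i p_i * S(rho_i)
Weighted entropy = 8/17 * 0.74 + 6/17 * 0.32 + 1/17 * 1.06 + 2/17 * 0.44
= 0.5753
chi = 1.38 - 0.5753
= 0.8047

0.8047


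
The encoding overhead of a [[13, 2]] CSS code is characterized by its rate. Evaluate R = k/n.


Code rate R = k/n
= 2/13
= 0.1538

0.1538


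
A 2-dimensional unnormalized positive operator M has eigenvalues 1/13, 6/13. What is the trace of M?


tr(M) = sum of eigenvalues
= 1/13 + 6/13
= 7/13
= 0.5385

0.5385


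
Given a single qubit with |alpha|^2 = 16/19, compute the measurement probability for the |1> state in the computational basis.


|alpha|^2 = 16/19 = 0.8421
|beta|^2 = 1 - 16/19 = 3/19 = 0.1579
P(|1>) = |beta|^2 = 0.1579

0.1579


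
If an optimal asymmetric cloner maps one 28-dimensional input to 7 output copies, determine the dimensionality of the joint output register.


Output space = H^(tensor 7) where dim(H) = 28
dim = 28^7
= 784 (after 2 factors)
= 21952 (after 3 factors)
= 614656 (after 4 factors)
= 17210368 (after 5 factors)
= 481890304 (after 6 factors)
= 13492928512 (after 7 factors)
= 13492928512

13492928512


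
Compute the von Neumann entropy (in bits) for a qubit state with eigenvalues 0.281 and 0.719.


S = -p*log2(p) - (1-p)*log2(1-p)
p = 0.2810, 1-p = 0.7190
= -0.2810 * log2(0.2810) - 0.7190 * log2(0.7190)
= -(-0.5146) - (-0.3422)
= 0.8568

0.8568


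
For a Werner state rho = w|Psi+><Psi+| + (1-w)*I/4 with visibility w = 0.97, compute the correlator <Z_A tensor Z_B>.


|Psi+> = (|01> + |10>)/sqrt(2)
For the pure Bell state, <Z_A Z_B> = -1 (Bell-state Pauli correlator).
The maximally-mixed part I/4 has tr(I/4 * P tensor P) = 0 for any traceless Pauli P.
So <Z_A Z_B>_rho = w * (-1) + (1 - w) * 0
= 0.97 * (-1)
= -0.9700

-0.9700


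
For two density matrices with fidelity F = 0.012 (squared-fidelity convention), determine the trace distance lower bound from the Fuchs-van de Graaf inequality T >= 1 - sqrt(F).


Fuchs-van de Graaf (squared-fidelity convention): 1 - sqrt(F) <= T <= sqrt(1 - F).
Lower bound: T >= 1 - sqrt(F)
sqrt(F) = sqrt(0.012) = 0.1095
T >= 1 - 0.1095
T >= 0.8905

0.8905


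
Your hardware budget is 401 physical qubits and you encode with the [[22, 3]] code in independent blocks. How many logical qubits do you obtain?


Each code block uses 22 physical qubits for 3 logical qubit(s).
Number of complete blocks = floor(401 / 22) = 18
Logical qubits = 18 * 3
= 54

54


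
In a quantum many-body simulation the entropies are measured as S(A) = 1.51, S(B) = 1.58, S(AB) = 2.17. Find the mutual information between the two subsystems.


I(A:B) = S(A) + S(B) - S(AB)
= 1.51 + 1.58 - 2.17
= 0.9200

0.9200


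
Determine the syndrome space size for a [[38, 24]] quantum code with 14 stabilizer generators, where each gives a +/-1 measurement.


Each stabilizer generator gives a binary (+1 or -1) measurement outcome.
With 14 independent generators:
Total syndromes = 2^14
= 16384

16384


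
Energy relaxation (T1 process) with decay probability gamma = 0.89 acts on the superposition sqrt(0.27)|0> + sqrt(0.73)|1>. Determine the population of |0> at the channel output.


For amplitude damping with parameter gamma on state sqrt(a)|0> + sqrt(b)|1>:
alpha^2 = 0.27, beta^2 = 0.73
P(|0>) = alpha^2 + gamma * beta^2
= 0.27 + 0.89 * 0.73
= 0.27 + 0.6497
= 0.9197

0.9197


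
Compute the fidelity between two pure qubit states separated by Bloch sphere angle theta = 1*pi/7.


For states separated by angle theta on Bloch sphere:
F = cos^2(theta/2)
theta = 1*pi/7 = 0.4488
theta/2 = 0.2244
cos(theta/2) = 0.9749
F = 0.9505

0.9505


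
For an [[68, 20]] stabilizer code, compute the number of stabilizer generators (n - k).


For an [[n,k]] stabilizer code:
Number of stabilizer generators = n - k
= 68 - 20
= 48

48


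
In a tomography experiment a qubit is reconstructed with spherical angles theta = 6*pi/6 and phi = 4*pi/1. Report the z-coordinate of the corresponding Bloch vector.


theta = 3.1416, phi = 12.5664
r_z = cos(theta) = -1.0000

-1.0000


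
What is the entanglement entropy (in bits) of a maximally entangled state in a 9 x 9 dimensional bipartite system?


For a maximally entangled state in d x d:
S = log2(d) = log2(9)
= 3.1699

3.1699


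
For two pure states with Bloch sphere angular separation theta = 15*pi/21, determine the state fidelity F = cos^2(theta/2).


For states separated by angle theta on Bloch sphere:
F = cos^2(theta/2)
theta = 15*pi/21 = 2.2440
theta/2 = 1.1220
cos(theta/2) = 0.4339
F = 0.1883

0.1883


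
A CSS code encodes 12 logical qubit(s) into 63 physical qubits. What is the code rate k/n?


Code rate R = k/n
= 12/63
= 0.1905

0.1905


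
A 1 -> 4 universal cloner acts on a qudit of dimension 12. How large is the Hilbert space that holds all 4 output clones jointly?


Output space = H^(tensor 4) where dim(H) = 12
dim = 12^4
= 144 (after 2 factors)
= 1728 (after 3 factors)
= 20736 (after 4 factors)
= 20736

20736


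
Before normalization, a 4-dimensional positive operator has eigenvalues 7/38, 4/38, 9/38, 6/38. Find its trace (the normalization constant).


tr(M) = sum of eigenvalues
= 7/38 + 4/38 + 9/38 + 6/38
= 26/38
= 0.6842

0.6842


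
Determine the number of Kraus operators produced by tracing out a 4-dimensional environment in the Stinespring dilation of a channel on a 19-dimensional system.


Tracing out the environment in an orthonormal basis {|i>_E} gives Kraus operators K_i = <i|_E U |0>_E.
Number of Kraus operators = dim(H_env) = d_env
= 4

4


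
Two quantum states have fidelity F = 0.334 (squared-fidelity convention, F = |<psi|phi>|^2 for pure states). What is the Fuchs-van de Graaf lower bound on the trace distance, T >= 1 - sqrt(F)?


Fuchs-van de Graaf (squared-fidelity convention): 1 - sqrt(F) <= T <= sqrt(1 - F).
Lower bound: T >= 1 - sqrt(F)
sqrt(F) = sqrt(0.334) = 0.5779
T >= 1 - 0.5779
T >= 0.4221

0.4221


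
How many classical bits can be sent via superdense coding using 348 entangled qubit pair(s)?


Superdense coding allows 2 classical bits per shared entangled pair.
348 pair(s) -> 2 * 348 = 696 classical bits

696


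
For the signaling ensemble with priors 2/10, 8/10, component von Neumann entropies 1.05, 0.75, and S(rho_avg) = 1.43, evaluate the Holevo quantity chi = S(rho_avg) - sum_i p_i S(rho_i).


chi = S(rho) - sum_i p_i * S(rho_i)
Weighted entropy = 2/10 * 1.05 + 8/10 * 0.75
= 0.8100
chi = 1.43 - 0.8100
= 0.6200

0.6200


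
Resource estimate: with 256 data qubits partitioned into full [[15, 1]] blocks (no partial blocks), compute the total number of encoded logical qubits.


Each code block uses 15 physical qubits for 1 logical qubit(s).
Number of complete blocks = floor(256 / 15) = 17
Logical qubits = 17 * 1
= 17

17


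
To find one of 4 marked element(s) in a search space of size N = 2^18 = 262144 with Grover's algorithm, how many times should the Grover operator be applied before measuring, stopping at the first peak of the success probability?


After j Grover iterations the success probability is P(j) = sin^2((2j+1)*theta), where sin(theta) = sqrt(k/N).
N = 2^18 = 262144, k = 4
sin(theta) = sqrt(k/N) = 0.00390625
theta = arcsin(sqrt(k/N)) = 0.003906259934 rad
P(j) reaches its first maximum when (2j+1)*theta is as close as possible to pi/2, i.e. j = round(pi/(4*theta) - 1/2).
pi/(4*theta) - 1/2 = 200.5614
(For comparison, the common estimate pi/4 * sqrt(N/k) = 201.0619; the exact maximiser is used here.)
Optimal iterations = 201

201


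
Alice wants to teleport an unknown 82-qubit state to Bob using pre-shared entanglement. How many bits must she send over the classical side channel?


Quantum teleportation requires 2 classical bits per qubit teleported.
82 qubit(s) -> 2 * 82 = 164 classical bits

164


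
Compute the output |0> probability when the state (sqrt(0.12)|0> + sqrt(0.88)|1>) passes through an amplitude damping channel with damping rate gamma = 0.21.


For amplitude damping with parameter gamma on state sqrt(a)|0> + sqrt(b)|1>:
alpha^2 = 0.12, beta^2 = 0.88
P(|0>) = alpha^2 + gamma * beta^2
= 0.12 + 0.21 * 0.88
= 0.12 + 0.1848
= 0.3048

0.3048


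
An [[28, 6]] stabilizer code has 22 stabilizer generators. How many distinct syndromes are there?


Each stabilizer generator gives a binary (+1 or -1) measurement outcome.
With 22 independent generators:
Total syndromes = 2^22
= 4194304

4194304


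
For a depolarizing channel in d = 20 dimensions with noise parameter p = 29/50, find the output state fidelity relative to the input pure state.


F = (1-p) + p/d
= (1 - 0.5800) + 0.5800/20
= 0.4200 + 0.0290
= 0.4490

0.4490


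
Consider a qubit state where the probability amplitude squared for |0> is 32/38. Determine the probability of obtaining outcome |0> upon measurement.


|alpha|^2 = 32/38 = 0.8421
|beta|^2 = 1 - 32/38 = 6/38 = 0.1579
P(|0>) = |alpha|^2 = 0.8421

0.8421


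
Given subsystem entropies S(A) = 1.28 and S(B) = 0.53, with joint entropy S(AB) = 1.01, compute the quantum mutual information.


I(A:B) = S(A) + S(B) - S(AB)
= 1.28 + 0.53 - 1.01
= 0.8000

0.8000


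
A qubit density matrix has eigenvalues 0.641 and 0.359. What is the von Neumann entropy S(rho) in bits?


S = -p*log2(p) - (1-p)*log2(1-p)
p = 0.6410, 1-p = 0.3590
= -0.6410 * log2(0.6410) - 0.3590 * log2(0.3590)
= -(-0.4113) - (-0.5306)
= 0.9418

0.9418


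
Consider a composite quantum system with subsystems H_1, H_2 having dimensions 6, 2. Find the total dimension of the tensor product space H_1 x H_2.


dim(H_1 x H_2) = 6 * 2
= 12

12


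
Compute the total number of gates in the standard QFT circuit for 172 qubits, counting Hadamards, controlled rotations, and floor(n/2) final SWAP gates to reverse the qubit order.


Hadamard gates: 172
Controlled rotations: n*(n-1)/2 = 172*171/2 = 14706
SWAP gates: floor(n/2) = floor(172/2) = 86
Total = 172 + 14706 + 86
= 14964

14964


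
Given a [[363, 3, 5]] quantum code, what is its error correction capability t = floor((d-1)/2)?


Code parameters: [[363, 3, 5]], distance d = 5.
Number of correctable errors = floor((d-1)/2)
= floor((5 - 1)/2)
= floor(4/2)
= 2

2


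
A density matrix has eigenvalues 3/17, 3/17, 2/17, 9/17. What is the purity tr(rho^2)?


tr(rho^2) = sum of eigenvalues squared
= (3/17)^2 + (3/17)^2 + (2/17)^2 + (9/17)^2
= (9 + 9 + 4 + 81) / 289
= 103/289
= 0.3564

0.3564


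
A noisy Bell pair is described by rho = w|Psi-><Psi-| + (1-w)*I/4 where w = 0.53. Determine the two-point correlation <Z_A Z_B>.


|Psi-> = (|01> - |10>)/sqrt(2)
For the pure Bell state, <Z_A Z_B> = -1 (Bell-state Pauli correlator).
The maximally-mixed part I/4 has tr(I/4 * P tensor P) = 0 for any traceless Pauli P.
So <Z_A Z_B>_rho = w * (-1) + (1 - w) * 0
= 0.53 * (-1)
= -0.5300

-0.5300


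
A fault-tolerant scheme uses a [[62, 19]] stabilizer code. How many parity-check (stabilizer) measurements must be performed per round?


For an [[n,k]] stabilizer code:
Number of stabilizer generators = n - k
= 62 - 19
= 43

43


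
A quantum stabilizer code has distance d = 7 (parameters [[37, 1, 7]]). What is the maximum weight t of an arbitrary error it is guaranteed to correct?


Code parameters: [[37, 1, 7]], distance d = 7.
Number of correctable errors = floor((d-1)/2)
= floor((7 - 1)/2)
= floor(6/2)
= 3

3


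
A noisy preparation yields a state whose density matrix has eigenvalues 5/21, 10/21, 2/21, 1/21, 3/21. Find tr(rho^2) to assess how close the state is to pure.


tr(rho^2) = sum of eigenvalues squared
= (5/21)^2 + (10/21)^2 + (2/21)^2 + (1/21)^2 + (3/21)^2
= (25 + 100 + 4 + 1 + 9) / 441
= 139/441
= 0.3152

0.3152


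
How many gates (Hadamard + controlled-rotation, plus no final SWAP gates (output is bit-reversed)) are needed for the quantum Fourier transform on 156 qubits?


Hadamard gates: 156
Controlled rotations: n*(n-1)/2 = 156*155/2 = 12090
SWAP gates: 0 (omitted)
Total = 156 + 12090
= 12246

12246


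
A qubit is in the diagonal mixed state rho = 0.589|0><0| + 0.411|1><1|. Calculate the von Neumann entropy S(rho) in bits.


S = -p*log2(p) - (1-p)*log2(1-p)
p = 0.5890, 1-p = 0.4110
= -0.5890 * log2(0.5890) - 0.4110 * log2(0.4110)
= -(-0.4498) - (-0.5272)
= 0.9770

0.9770


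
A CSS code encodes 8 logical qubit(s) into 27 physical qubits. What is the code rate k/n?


Code rate R = k/n
= 8/27
= 0.2963

0.2963


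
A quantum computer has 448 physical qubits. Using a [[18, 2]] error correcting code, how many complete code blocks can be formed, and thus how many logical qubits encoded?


Each code block uses 18 physical qubits for 2 logical qubit(s).
Number of complete blocks = floor(448 / 18) = 24
Logical qubits = 24 * 2
= 48

48


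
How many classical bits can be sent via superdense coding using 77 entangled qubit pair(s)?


Superdense coding allows 2 classical bits per shared entangled pair.
77 pair(s) -> 2 * 77 = 154 classical bits

154


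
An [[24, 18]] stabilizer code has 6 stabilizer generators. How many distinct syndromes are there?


Each stabilizer generator gives a binary (+1 or -1) measurement outcome.
With 6 independent generators:
Total syndromes = 2^6
= 64

64


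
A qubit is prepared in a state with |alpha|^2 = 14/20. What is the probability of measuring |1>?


|alpha|^2 = 14/20 = 0.7000
|beta|^2 = 1 - 14/20 = 6/20 = 0.3000
P(|1>) = |beta|^2 = 0.3000

0.3000


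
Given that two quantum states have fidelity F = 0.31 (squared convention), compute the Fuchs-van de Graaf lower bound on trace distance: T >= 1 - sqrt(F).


Fuchs-van de Graaf (squared-fidelity convention): 1 - sqrt(F) <= T <= sqrt(1 - F).
Lower bound: T >= 1 - sqrt(F)
sqrt(F) = sqrt(0.31) = 0.5568
T >= 1 - 0.5568
T >= 0.4432

0.4432


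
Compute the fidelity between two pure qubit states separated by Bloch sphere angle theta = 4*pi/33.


For states separated by angle theta on Bloch sphere:
F = cos^2(theta/2)
theta = 4*pi/33 = 0.3808
theta/2 = 0.1904
cos(theta/2) = 0.9819
F = 0.9642

0.9642


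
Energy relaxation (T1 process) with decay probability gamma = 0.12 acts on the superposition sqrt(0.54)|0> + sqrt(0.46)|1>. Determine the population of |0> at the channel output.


For amplitude damping with parameter gamma on state sqrt(a)|0> + sqrt(b)|1>:
alpha^2 = 0.54, beta^2 = 0.46
P(|0>) = alpha^2 + gamma * beta^2
= 0.54 + 0.12 * 0.46
= 0.54 + 0.0552
= 0.5952

0.5952


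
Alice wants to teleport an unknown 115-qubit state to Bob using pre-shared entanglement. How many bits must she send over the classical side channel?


Quantum teleportation requires 2 classical bits per qubit teleported.
115 qubit(s) -> 2 * 115 = 230 classical bits

230


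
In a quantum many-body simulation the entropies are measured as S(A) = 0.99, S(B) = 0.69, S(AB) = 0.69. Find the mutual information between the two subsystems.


I(A:B) = S(A) + S(B) - S(AB)
= 0.99 + 0.69 - 0.69
= 0.9900

0.9900


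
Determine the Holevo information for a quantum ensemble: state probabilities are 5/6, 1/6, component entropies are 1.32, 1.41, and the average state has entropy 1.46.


chi = S(rho) - sum_i p_i * S(rho_i)
Weighted entropy = 5/6 * 1.32 + 1/6 * 1.41
= 1.3350
chi = 1.46 - 1.3350
= 0.1250

0.1250


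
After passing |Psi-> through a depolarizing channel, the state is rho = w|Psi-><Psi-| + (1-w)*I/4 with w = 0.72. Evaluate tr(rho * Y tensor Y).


|Psi-> = (|01> - |10>)/sqrt(2)
For the pure Bell state, <Y_A Y_B> = -1 (Bell-state Pauli correlator).
The maximally-mixed part I/4 has tr(I/4 * P tensor P) = 0 for any traceless Pauli P.
So <Y_A Y_B>_rho = w * (-1) + (1 - w) * 0
= 0.72 * (-1)
= -0.7200

-0.7200


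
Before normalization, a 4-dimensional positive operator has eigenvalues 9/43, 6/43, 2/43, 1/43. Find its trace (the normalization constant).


tr(M) = sum of eigenvalues
= 9/43 + 6/43 + 2/43 + 1/43
= 18/43
= 0.4186

0.4186


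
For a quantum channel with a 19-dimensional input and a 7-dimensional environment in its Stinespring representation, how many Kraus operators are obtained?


Tracing out the environment in an orthonormal basis {|i>_E} gives Kraus operators K_i = <i|_E U |0>_E.
Number of Kraus operators = dim(H_env) = d_env
= 7

7


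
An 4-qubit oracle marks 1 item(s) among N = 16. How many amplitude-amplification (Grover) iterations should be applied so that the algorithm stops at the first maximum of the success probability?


After j Grover iterations the success probability is P(j) = sin^2((2j+1)*theta), where sin(theta) = sqrt(k/N).
N = 2^4 = 16, k = 1
sin(theta) = sqrt(k/N) = 0.25
theta = arcsin(sqrt(k/N)) = 0.2526802551 rad
P(j) reaches its first maximum when (2j+1)*theta is as close as possible to pi/2, i.e. j = round(pi/(4*theta) - 1/2).
pi/(4*theta) - 1/2 = 2.6083
(For comparison, the common estimate pi/4 * sqrt(N/k) = 3.1416; the exact maximiser is used here.)
Optimal iterations = 3

3


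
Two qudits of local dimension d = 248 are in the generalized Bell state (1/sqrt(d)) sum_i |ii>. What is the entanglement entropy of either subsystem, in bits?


For a maximally entangled state in d x d:
S = log2(d) = log2(248)
= 7.9542

7.9542


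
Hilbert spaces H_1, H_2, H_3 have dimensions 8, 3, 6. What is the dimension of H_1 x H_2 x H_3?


dim(H_1 x H_2 x H_3) = 8 * 3 * 6
= 24 * 6
= 144

144


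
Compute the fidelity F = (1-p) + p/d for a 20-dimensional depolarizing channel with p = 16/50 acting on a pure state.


F = (1-p) + p/d
= (1 - 0.3200) + 0.3200/20
= 0.6800 + 0.0160
= 0.6960

0.6960


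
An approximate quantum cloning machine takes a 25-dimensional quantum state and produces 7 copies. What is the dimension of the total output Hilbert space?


Output space = H^(tensor 7) where dim(H) = 25
dim = 25^7
= 625 (after 2 factors)
= 15625 (after 3 factors)
= 390625 (after 4 factors)
= 9765625 (after 5 factors)
= 244140625 (after 6 factors)
= 6103515625 (after 7 factors)
= 6103515625

6103515625


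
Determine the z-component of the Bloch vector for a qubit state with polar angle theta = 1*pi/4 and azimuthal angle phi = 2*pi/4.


theta = 0.7854, phi = 1.5708
r_z = cos(theta) = 0.7071

0.7071


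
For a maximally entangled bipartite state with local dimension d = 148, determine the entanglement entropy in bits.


For a maximally entangled state in d x d:
S = log2(d) = log2(148)
= 7.2095

7.2095


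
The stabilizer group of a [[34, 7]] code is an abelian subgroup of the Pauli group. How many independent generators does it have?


For an [[n,k]] stabilizer code:
Number of stabilizer generators = n - k
= 34 - 7
= 27

27


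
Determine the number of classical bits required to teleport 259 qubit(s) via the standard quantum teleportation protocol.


Quantum teleportation requires 2 classical bits per qubit teleported.
259 qubit(s) -> 2 * 259 = 518 classical bits

518


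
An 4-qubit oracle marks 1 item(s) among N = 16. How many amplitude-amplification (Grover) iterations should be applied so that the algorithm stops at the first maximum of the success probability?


After j Grover iterations the success probability is P(j) = sin^2((2j+1)*theta), where sin(theta) = sqrt(k/N).
N = 2^4 = 16, k = 1
sin(theta) = sqrt(k/N) = 0.25
theta = arcsin(sqrt(k/N)) = 0.2526802551 rad
P(j) reaches its first maximum when (2j+1)*theta is as close as possible to pi/2, i.e. j = round(pi/(4*theta) - 1/2).
pi/(4*theta) - 1/2 = 2.6083
(For comparison, the common estimate pi/4 * sqrt(N/k) = 3.1416; the exact maximiser is used here.)
Optimal iterations = 3

3


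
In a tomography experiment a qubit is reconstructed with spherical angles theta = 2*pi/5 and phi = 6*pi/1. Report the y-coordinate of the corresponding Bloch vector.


theta = 1.2566, phi = 18.8496
r_y = sin(theta)*sin(phi) = 0.9511 * 0.0000
r_y = 0.0000

0.0000


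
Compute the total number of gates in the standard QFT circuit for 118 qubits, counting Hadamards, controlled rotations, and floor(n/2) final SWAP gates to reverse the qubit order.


Hadamard gates: 118
Controlled rotations: n*(n-1)/2 = 118*117/2 = 6903
SWAP gates: floor(n/2) = floor(118/2) = 59
Total = 118 + 6903 + 59
= 7080

7080


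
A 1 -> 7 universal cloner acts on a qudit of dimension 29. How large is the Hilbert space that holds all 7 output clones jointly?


Output space = H^(tensor 7) where dim(H) = 29
dim = 29^7
= 841 (after 2 factors)
= 24389 (after 3 factors)
= 707281 (after 4 factors)
= 20511149 (after 5 factors)
= 594823321 (after 6 factors)
= 17249876309 (after 7 factors)
= 17249876309

17249876309


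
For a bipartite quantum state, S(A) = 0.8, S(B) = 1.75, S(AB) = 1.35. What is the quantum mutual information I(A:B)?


I(A:B) = S(A) + S(B) - S(AB)
= 0.8 + 1.75 - 1.35
= 1.2000

1.2000


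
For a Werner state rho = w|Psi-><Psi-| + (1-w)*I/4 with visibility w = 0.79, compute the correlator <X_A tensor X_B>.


|Psi-> = (|01> - |10>)/sqrt(2)
For the pure Bell state, <X_A X_B> = -1 (Bell-state Pauli correlator).
The maximally-mixed part I/4 has tr(I/4 * P tensor P) = 0 for any traceless Pauli P.
So <X_A X_B>_rho = w * (-1) + (1 - w) * 0
= 0.79 * (-1)
= -0.7900

-0.7900


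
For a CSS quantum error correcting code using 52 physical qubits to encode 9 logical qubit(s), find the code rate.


Code rate R = k/n
= 9/52
= 0.1731

0.1731


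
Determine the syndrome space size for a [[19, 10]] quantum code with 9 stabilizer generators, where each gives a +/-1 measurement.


Each stabilizer generator gives a binary (+1 or -1) measurement outcome.
With 9 independent generators:
Total syndromes = 2^9
= 512

512


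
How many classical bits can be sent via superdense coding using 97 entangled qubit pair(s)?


Superdense coding allows 2 classical bits per shared entangled pair.
97 pair(s) -> 2 * 97 = 194 classical bits

194


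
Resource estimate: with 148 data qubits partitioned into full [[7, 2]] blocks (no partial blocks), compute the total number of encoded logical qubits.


Each code block uses 7 physical qubits for 2 logical qubit(s).
Number of complete blocks = floor(148 / 7) = 21
Logical qubits = 21 * 2
= 42

42


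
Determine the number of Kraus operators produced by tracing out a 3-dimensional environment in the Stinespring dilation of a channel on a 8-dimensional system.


Tracing out the environment in an orthonormal basis {|i>_E} gives Kraus operators K_i = <i|_E U |0>_E.
Number of Kraus operators = dim(H_env) = d_env
= 3

3


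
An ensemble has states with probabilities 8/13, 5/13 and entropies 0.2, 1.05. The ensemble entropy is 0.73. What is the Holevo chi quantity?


chi = S(rho) - sum_i p_i * S(rho_i)
Weighted entropy = 8/13 * 0.2 + 5/13 * 1.05
= 0.5269
chi = 0.73 - 0.5269
= 0.2031

0.2031


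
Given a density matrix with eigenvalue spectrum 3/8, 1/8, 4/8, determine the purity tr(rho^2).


tr(rho^2) = sum of eigenvalues squared
= (3/8)^2 + (1/8)^2 + (4/8)^2
= (9 + 1 + 16) / 64
= 26/64
= 0.4062

0.4062


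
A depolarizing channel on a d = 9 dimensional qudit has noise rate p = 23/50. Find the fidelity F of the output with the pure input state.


F = (1-p) + p/d
= (1 - 0.4600) + 0.4600/9
= 0.5400 + 0.0511
= 0.5911

0.5911


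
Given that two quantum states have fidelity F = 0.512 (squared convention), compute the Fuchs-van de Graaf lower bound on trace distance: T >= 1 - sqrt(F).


Fuchs-van de Graaf (squared-fidelity convention): 1 - sqrt(F) <= T <= sqrt(1 - F).
Lower bound: T >= 1 - sqrt(F)
sqrt(F) = sqrt(0.512) = 0.7155
T >= 1 - 0.7155
T >= 0.2845

0.2845


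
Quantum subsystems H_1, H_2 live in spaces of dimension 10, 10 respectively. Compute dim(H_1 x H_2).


dim(H_1 x H_2) = 10 * 10
= 100

100


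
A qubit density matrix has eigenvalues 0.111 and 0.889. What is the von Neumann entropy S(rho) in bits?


S = -p*log2(p) - (1-p)*log2(1-p)
p = 0.1110, 1-p = 0.8890
= -0.1110 * log2(0.1110) - 0.8890 * log2(0.8890)
= -(-0.3520) - (-0.1509)
= 0.5029

0.5029


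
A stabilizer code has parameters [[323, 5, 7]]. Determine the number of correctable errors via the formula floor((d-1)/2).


Code parameters: [[323, 5, 7]], distance d = 7.
Number of correctable errors = floor((d-1)/2)
= floor((7 - 1)/2)
= floor(6/2)
= 3

3


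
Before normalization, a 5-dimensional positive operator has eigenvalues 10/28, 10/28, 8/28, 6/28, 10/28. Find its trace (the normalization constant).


tr(M) = sum of eigenvalues
= 10/28 + 10/28 + 8/28 + 6/28 + 10/28
= 44/28
= 1.5714

1.5714


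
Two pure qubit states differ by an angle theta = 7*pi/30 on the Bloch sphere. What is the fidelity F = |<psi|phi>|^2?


For states separated by angle theta on Bloch sphere:
F = cos^2(theta/2)
theta = 7*pi/30 = 0.7330
theta/2 = 0.3665
cos(theta/2) = 0.9336
F = 0.8716

0.8716


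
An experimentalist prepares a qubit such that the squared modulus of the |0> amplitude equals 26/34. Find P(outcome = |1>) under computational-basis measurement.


|alpha|^2 = 26/34 = 0.7647
|beta|^2 = 1 - 26/34 = 8/34 = 0.2353
P(|1>) = |beta|^2 = 0.2353

0.2353


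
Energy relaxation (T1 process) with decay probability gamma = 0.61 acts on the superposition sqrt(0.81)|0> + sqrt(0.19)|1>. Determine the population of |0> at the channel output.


For amplitude damping with parameter gamma on state sqrt(a)|0> + sqrt(b)|1>:
alpha^2 = 0.81, beta^2 = 0.19
P(|0>) = alpha^2 + gamma * beta^2
= 0.81 + 0.61 * 0.19
= 0.81 + 0.1159
= 0.9259

0.9259


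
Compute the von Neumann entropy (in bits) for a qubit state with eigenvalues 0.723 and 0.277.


S = -p*log2(p) - (1-p)*log2(1-p)
p = 0.7230, 1-p = 0.2770
= -0.7230 * log2(0.7230) - 0.2770 * log2(0.2770)
= -(-0.3383) - (-0.5130)
= 0.8513

0.8513


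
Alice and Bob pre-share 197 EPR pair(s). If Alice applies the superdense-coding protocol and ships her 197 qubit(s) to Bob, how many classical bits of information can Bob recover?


Superdense coding allows 2 classical bits per shared entangled pair.
197 pair(s) -> 2 * 197 = 394 classical bits

394


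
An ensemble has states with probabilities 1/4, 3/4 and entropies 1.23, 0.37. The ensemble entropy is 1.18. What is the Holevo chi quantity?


chi = S(rho) - sum_i p_i * S(rho_i)
Weighted entropy = 1/4 * 1.23 + 3/4 * 0.37
= 0.5850
chi = 1.18 - 0.5850
= 0.5950

0.5950


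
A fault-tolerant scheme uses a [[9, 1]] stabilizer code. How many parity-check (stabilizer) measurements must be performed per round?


For an [[n,k]] stabilizer code:
Number of stabilizer generators = n - k
= 9 - 1
= 8

8


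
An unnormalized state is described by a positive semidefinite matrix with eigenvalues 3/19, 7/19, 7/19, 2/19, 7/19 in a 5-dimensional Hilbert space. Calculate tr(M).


tr(M) = sum of eigenvalues
= 3/19 + 7/19 + 7/19 + 2/19 + 7/19
= 26/19
= 1.3684

1.3684


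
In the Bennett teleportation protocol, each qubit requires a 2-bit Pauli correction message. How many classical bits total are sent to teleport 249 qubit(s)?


Quantum teleportation requires 2 classical bits per qubit teleported.
249 qubit(s) -> 2 * 249 = 498 classical bits

498


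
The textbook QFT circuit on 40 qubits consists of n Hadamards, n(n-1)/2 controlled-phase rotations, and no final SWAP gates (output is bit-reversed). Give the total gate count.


Hadamard gates: 40
Controlled rotations: n*(n-1)/2 = 40*39/2 = 780
SWAP gates: 0 (omitted)
Total = 40 + 780
= 820

820


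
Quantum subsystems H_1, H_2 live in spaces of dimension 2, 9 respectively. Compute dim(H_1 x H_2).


dim(H_1 x H_2) = 2 * 9
= 18

18


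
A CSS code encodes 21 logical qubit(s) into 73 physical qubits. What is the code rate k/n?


Code rate R = k/n
= 21/73
= 0.2877

0.2877


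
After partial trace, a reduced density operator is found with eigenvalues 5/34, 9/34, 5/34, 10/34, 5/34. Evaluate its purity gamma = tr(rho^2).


tr(rho^2) = sum of eigenvalues squared
= (5/34)^2 + (9/34)^2 + (5/34)^2 + (10/34)^2 + (5/34)^2
= (25 + 81 + 25 + 100 + 25) / 1156
= 256/1156
= 0.2215

0.2215


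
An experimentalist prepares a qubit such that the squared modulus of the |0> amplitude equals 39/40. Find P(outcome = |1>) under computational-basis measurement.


|alpha|^2 = 39/40 = 0.9750
|beta|^2 = 1 - 39/40 = 1/40 = 0.0250
P(|1>) = |beta|^2 = 0.0250

0.0250


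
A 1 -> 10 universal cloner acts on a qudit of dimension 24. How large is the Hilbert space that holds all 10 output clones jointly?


Output space = H^(tensor 10) where dim(H) = 24
dim = 24^10
= 576 (after 2 factors)
= 13824 (after 3 factors)
= 331776 (after 4 factors)
= 7962624 (after 5 factors)
= 191102976 (after 6 factors)
= 4586471424 (after 7 factors)
= 110075314176 (after 8 factors)
= 2641807540224 (after 9 factors)
= 63403380965376 (after 10 factors)
= 63403380965376

63403380965376


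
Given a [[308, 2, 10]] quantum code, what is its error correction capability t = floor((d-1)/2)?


Code parameters: [[308, 2, 10]], distance d = 10.
Number of correctable errors = floor((d-1)/2)
= floor((10 - 1)/2)
= floor(9/2)
= 4

4


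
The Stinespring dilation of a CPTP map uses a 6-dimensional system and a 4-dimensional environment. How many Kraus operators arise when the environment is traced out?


Tracing out the environment in an orthonormal basis {|i>_E} gives Kraus operators K_i = <i|_E U |0>_E.
Number of Kraus operators = dim(H_env) = d_env
= 4

4


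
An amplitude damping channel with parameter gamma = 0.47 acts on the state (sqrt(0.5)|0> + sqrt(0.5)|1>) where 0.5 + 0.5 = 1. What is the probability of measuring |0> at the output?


For amplitude damping with parameter gamma on state sqrt(a)|0> + sqrt(b)|1>:
alpha^2 = 0.5, beta^2 = 0.5
P(|0>) = alpha^2 + gamma * beta^2
= 0.5 + 0.47 * 0.5
= 0.5 + 0.2350
= 0.7350

0.7350


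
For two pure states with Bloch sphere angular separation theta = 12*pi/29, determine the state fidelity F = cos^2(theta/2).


For states separated by angle theta on Bloch sphere:
F = cos^2(theta/2)
theta = 12*pi/29 = 1.3000
theta/2 = 0.6500
cos(theta/2) = 0.7961
F = 0.6338

0.6338


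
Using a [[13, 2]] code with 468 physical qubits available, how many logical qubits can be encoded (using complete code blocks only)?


Each code block uses 13 physical qubits for 2 logical qubit(s).
Number of complete blocks = floor(468 / 13) = 36
Logical qubits = 36 * 2
= 72

72


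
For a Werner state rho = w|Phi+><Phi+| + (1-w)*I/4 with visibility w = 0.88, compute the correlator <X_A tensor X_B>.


|Phi+> = (|00> + |11>)/sqrt(2)
For the pure Bell state, <X_A X_B> = +1 (Bell-state Pauli correlator).
The maximally-mixed part I/4 has tr(I/4 * P tensor P) = 0 for any traceless Pauli P.
So <X_A X_B>_rho = w * (+1) + (1 - w) * 0
= 0.88 * (+1)
= 0.8800

0.8800


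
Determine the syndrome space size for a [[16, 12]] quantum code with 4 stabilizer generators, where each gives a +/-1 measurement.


Each stabilizer generator gives a binary (+1 or -1) measurement outcome.
With 4 independent generators:
Total syndromes = 2^4
= 16

16


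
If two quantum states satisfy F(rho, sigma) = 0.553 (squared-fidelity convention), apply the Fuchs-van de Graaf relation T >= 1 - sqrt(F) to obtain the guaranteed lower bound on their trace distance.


Fuchs-van de Graaf (squared-fidelity convention): 1 - sqrt(F) <= T <= sqrt(1 - F).
Lower bound: T >= 1 - sqrt(F)
sqrt(F) = sqrt(0.553) = 0.7436
T >= 1 - 0.7436
T >= 0.2564

0.2564


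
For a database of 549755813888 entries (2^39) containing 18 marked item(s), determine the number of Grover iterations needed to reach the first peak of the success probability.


After j Grover iterations the success probability is P(j) = sin^2((2j+1)*theta), where sin(theta) = sqrt(k/N).
N = 2^39 = 549755813888, k = 18
sin(theta) = sqrt(k/N) = 5.722045898e-06
theta = arcsin(sqrt(k/N)) = 5.722045898e-06 rad
P(j) reaches its first maximum when (2j+1)*theta is as close as possible to pi/2, i.e. j = round(pi/(4*theta) - 1/2).
pi/(4*theta) - 1/2 = 137257.7774
(For comparison, the common estimate pi/4 * sqrt(N/k) = 137258.2774; the exact maximiser is used here.)
Optimal iterations = 137258

137258
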